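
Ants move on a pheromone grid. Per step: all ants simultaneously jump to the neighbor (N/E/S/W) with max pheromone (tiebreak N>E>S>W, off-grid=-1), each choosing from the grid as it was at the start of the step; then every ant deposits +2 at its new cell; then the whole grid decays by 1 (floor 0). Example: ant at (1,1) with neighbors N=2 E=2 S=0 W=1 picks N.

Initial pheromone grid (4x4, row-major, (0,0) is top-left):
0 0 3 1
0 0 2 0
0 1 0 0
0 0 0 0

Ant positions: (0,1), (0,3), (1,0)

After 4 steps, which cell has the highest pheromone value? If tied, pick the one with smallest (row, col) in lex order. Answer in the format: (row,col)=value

Answer: (0,2)=9

Derivation:
Step 1: ant0:(0,1)->E->(0,2) | ant1:(0,3)->W->(0,2) | ant2:(1,0)->N->(0,0)
  grid max=6 at (0,2)
Step 2: ant0:(0,2)->S->(1,2) | ant1:(0,2)->S->(1,2) | ant2:(0,0)->E->(0,1)
  grid max=5 at (0,2)
Step 3: ant0:(1,2)->N->(0,2) | ant1:(1,2)->N->(0,2) | ant2:(0,1)->E->(0,2)
  grid max=10 at (0,2)
Step 4: ant0:(0,2)->S->(1,2) | ant1:(0,2)->S->(1,2) | ant2:(0,2)->S->(1,2)
  grid max=9 at (0,2)
Final grid:
  0 0 9 0
  0 0 8 0
  0 0 0 0
  0 0 0 0
Max pheromone 9 at (0,2)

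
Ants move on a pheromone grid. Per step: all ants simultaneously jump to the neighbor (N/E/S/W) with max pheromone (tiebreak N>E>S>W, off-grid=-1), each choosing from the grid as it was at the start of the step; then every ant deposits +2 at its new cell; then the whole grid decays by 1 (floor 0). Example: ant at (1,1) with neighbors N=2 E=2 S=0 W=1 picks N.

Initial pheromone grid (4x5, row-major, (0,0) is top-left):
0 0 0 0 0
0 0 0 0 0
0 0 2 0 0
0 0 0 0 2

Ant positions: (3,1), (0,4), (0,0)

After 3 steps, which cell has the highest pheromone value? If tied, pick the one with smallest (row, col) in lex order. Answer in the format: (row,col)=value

Step 1: ant0:(3,1)->N->(2,1) | ant1:(0,4)->S->(1,4) | ant2:(0,0)->E->(0,1)
  grid max=1 at (0,1)
Step 2: ant0:(2,1)->E->(2,2) | ant1:(1,4)->N->(0,4) | ant2:(0,1)->E->(0,2)
  grid max=2 at (2,2)
Step 3: ant0:(2,2)->N->(1,2) | ant1:(0,4)->S->(1,4) | ant2:(0,2)->E->(0,3)
  grid max=1 at (0,3)
Final grid:
  0 0 0 1 0
  0 0 1 0 1
  0 0 1 0 0
  0 0 0 0 0
Max pheromone 1 at (0,3)

Answer: (0,3)=1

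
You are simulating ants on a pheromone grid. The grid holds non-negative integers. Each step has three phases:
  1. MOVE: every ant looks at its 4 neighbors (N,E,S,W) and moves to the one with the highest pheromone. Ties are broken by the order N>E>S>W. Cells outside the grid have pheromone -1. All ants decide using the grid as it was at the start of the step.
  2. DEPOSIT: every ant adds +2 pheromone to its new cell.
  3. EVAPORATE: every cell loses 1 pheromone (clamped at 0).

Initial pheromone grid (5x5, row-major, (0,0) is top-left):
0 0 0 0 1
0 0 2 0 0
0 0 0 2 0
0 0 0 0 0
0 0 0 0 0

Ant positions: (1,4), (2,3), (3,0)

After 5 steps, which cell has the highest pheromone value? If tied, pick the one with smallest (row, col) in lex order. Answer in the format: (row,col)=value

Answer: (0,4)=2

Derivation:
Step 1: ant0:(1,4)->N->(0,4) | ant1:(2,3)->N->(1,3) | ant2:(3,0)->N->(2,0)
  grid max=2 at (0,4)
Step 2: ant0:(0,4)->S->(1,4) | ant1:(1,3)->S->(2,3) | ant2:(2,0)->N->(1,0)
  grid max=2 at (2,3)
Step 3: ant0:(1,4)->N->(0,4) | ant1:(2,3)->N->(1,3) | ant2:(1,0)->N->(0,0)
  grid max=2 at (0,4)
Step 4: ant0:(0,4)->S->(1,4) | ant1:(1,3)->S->(2,3) | ant2:(0,0)->E->(0,1)
  grid max=2 at (2,3)
Step 5: ant0:(1,4)->N->(0,4) | ant1:(2,3)->N->(1,3) | ant2:(0,1)->E->(0,2)
  grid max=2 at (0,4)
Final grid:
  0 0 1 0 2
  0 0 0 1 0
  0 0 0 1 0
  0 0 0 0 0
  0 0 0 0 0
Max pheromone 2 at (0,4)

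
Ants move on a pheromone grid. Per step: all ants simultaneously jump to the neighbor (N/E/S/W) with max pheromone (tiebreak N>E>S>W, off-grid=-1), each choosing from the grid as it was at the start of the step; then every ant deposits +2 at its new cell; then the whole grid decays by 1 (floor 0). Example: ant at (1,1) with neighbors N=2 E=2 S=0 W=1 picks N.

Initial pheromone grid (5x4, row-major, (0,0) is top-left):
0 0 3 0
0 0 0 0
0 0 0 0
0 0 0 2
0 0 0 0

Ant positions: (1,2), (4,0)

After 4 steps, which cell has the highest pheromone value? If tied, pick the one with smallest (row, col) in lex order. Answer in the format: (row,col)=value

Answer: (0,2)=3

Derivation:
Step 1: ant0:(1,2)->N->(0,2) | ant1:(4,0)->N->(3,0)
  grid max=4 at (0,2)
Step 2: ant0:(0,2)->E->(0,3) | ant1:(3,0)->N->(2,0)
  grid max=3 at (0,2)
Step 3: ant0:(0,3)->W->(0,2) | ant1:(2,0)->N->(1,0)
  grid max=4 at (0,2)
Step 4: ant0:(0,2)->E->(0,3) | ant1:(1,0)->N->(0,0)
  grid max=3 at (0,2)
Final grid:
  1 0 3 1
  0 0 0 0
  0 0 0 0
  0 0 0 0
  0 0 0 0
Max pheromone 3 at (0,2)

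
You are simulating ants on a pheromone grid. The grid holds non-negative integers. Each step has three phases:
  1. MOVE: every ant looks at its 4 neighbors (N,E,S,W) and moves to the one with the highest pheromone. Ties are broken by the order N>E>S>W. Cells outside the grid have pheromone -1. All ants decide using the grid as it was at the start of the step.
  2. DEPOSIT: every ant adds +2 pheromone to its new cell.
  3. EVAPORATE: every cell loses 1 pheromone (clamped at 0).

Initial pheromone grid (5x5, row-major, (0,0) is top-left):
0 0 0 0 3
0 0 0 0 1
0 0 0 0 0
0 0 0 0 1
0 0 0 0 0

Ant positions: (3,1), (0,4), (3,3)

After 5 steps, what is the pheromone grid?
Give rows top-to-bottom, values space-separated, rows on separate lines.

After step 1: ants at (2,1),(1,4),(3,4)
  0 0 0 0 2
  0 0 0 0 2
  0 1 0 0 0
  0 0 0 0 2
  0 0 0 0 0
After step 2: ants at (1,1),(0,4),(2,4)
  0 0 0 0 3
  0 1 0 0 1
  0 0 0 0 1
  0 0 0 0 1
  0 0 0 0 0
After step 3: ants at (0,1),(1,4),(1,4)
  0 1 0 0 2
  0 0 0 0 4
  0 0 0 0 0
  0 0 0 0 0
  0 0 0 0 0
After step 4: ants at (0,2),(0,4),(0,4)
  0 0 1 0 5
  0 0 0 0 3
  0 0 0 0 0
  0 0 0 0 0
  0 0 0 0 0
After step 5: ants at (0,3),(1,4),(1,4)
  0 0 0 1 4
  0 0 0 0 6
  0 0 0 0 0
  0 0 0 0 0
  0 0 0 0 0

0 0 0 1 4
0 0 0 0 6
0 0 0 0 0
0 0 0 0 0
0 0 0 0 0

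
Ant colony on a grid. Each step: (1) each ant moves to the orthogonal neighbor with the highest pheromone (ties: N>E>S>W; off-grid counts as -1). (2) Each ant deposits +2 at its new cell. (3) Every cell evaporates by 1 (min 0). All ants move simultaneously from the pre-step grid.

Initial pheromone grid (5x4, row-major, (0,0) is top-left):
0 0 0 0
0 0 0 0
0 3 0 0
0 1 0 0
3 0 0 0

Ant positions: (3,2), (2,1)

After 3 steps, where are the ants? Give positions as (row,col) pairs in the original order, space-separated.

Step 1: ant0:(3,2)->W->(3,1) | ant1:(2,1)->S->(3,1)
  grid max=4 at (3,1)
Step 2: ant0:(3,1)->N->(2,1) | ant1:(3,1)->N->(2,1)
  grid max=5 at (2,1)
Step 3: ant0:(2,1)->S->(3,1) | ant1:(2,1)->S->(3,1)
  grid max=6 at (3,1)

(3,1) (3,1)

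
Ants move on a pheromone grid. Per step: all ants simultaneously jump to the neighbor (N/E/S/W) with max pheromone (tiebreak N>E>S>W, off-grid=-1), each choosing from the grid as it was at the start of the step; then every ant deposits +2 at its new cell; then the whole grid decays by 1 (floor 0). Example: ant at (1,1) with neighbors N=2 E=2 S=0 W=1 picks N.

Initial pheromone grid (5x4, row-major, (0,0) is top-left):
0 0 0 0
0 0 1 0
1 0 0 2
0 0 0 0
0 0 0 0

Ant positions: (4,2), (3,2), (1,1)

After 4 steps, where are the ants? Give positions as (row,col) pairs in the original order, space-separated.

Step 1: ant0:(4,2)->N->(3,2) | ant1:(3,2)->N->(2,2) | ant2:(1,1)->E->(1,2)
  grid max=2 at (1,2)
Step 2: ant0:(3,2)->N->(2,2) | ant1:(2,2)->N->(1,2) | ant2:(1,2)->S->(2,2)
  grid max=4 at (2,2)
Step 3: ant0:(2,2)->N->(1,2) | ant1:(1,2)->S->(2,2) | ant2:(2,2)->N->(1,2)
  grid max=6 at (1,2)
Step 4: ant0:(1,2)->S->(2,2) | ant1:(2,2)->N->(1,2) | ant2:(1,2)->S->(2,2)
  grid max=8 at (2,2)

(2,2) (1,2) (2,2)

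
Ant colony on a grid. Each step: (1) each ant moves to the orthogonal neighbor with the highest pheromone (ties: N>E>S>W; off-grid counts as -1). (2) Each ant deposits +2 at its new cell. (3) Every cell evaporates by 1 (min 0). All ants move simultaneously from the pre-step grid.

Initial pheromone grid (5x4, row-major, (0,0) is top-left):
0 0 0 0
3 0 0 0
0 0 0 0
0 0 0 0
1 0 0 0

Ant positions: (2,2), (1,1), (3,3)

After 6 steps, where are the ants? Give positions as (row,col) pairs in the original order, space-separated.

Step 1: ant0:(2,2)->N->(1,2) | ant1:(1,1)->W->(1,0) | ant2:(3,3)->N->(2,3)
  grid max=4 at (1,0)
Step 2: ant0:(1,2)->N->(0,2) | ant1:(1,0)->N->(0,0) | ant2:(2,3)->N->(1,3)
  grid max=3 at (1,0)
Step 3: ant0:(0,2)->E->(0,3) | ant1:(0,0)->S->(1,0) | ant2:(1,3)->N->(0,3)
  grid max=4 at (1,0)
Step 4: ant0:(0,3)->S->(1,3) | ant1:(1,0)->N->(0,0) | ant2:(0,3)->S->(1,3)
  grid max=3 at (1,0)
Step 5: ant0:(1,3)->N->(0,3) | ant1:(0,0)->S->(1,0) | ant2:(1,3)->N->(0,3)
  grid max=5 at (0,3)
Step 6: ant0:(0,3)->S->(1,3) | ant1:(1,0)->N->(0,0) | ant2:(0,3)->S->(1,3)
  grid max=5 at (1,3)

(1,3) (0,0) (1,3)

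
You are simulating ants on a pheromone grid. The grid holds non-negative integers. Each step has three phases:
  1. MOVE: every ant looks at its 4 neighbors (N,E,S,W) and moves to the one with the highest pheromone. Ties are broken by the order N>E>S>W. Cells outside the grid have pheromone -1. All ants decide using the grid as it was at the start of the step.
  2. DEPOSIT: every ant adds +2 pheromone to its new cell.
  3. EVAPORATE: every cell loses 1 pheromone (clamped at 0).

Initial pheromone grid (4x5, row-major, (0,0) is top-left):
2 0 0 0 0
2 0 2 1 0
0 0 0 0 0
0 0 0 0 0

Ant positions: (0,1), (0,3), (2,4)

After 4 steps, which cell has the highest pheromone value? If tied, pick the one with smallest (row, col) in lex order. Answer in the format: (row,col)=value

Step 1: ant0:(0,1)->W->(0,0) | ant1:(0,3)->S->(1,3) | ant2:(2,4)->N->(1,4)
  grid max=3 at (0,0)
Step 2: ant0:(0,0)->S->(1,0) | ant1:(1,3)->E->(1,4) | ant2:(1,4)->W->(1,3)
  grid max=3 at (1,3)
Step 3: ant0:(1,0)->N->(0,0) | ant1:(1,4)->W->(1,3) | ant2:(1,3)->E->(1,4)
  grid max=4 at (1,3)
Step 4: ant0:(0,0)->S->(1,0) | ant1:(1,3)->E->(1,4) | ant2:(1,4)->W->(1,3)
  grid max=5 at (1,3)
Final grid:
  2 0 0 0 0
  2 0 0 5 4
  0 0 0 0 0
  0 0 0 0 0
Max pheromone 5 at (1,3)

Answer: (1,3)=5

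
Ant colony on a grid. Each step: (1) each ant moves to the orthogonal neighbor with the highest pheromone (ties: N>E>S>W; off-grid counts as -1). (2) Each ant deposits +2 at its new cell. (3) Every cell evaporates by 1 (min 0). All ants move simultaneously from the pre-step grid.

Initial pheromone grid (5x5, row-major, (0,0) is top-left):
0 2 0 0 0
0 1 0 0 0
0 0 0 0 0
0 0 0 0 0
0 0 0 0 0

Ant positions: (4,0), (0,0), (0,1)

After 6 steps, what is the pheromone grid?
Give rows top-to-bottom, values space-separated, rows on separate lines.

After step 1: ants at (3,0),(0,1),(1,1)
  0 3 0 0 0
  0 2 0 0 0
  0 0 0 0 0
  1 0 0 0 0
  0 0 0 0 0
After step 2: ants at (2,0),(1,1),(0,1)
  0 4 0 0 0
  0 3 0 0 0
  1 0 0 0 0
  0 0 0 0 0
  0 0 0 0 0
After step 3: ants at (1,0),(0,1),(1,1)
  0 5 0 0 0
  1 4 0 0 0
  0 0 0 0 0
  0 0 0 0 0
  0 0 0 0 0
After step 4: ants at (1,1),(1,1),(0,1)
  0 6 0 0 0
  0 7 0 0 0
  0 0 0 0 0
  0 0 0 0 0
  0 0 0 0 0
After step 5: ants at (0,1),(0,1),(1,1)
  0 9 0 0 0
  0 8 0 0 0
  0 0 0 0 0
  0 0 0 0 0
  0 0 0 0 0
After step 6: ants at (1,1),(1,1),(0,1)
  0 10 0 0 0
  0 11 0 0 0
  0 0 0 0 0
  0 0 0 0 0
  0 0 0 0 0

0 10 0 0 0
0 11 0 0 0
0 0 0 0 0
0 0 0 0 0
0 0 0 0 0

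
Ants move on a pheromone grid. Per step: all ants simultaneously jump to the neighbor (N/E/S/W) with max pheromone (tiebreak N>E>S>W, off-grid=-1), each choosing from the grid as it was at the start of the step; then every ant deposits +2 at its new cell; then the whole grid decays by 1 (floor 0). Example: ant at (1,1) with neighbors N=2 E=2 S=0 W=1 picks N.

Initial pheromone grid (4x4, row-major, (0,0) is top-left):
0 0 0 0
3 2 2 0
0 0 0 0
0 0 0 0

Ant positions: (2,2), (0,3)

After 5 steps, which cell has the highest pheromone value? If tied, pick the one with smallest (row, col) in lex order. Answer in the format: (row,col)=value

Answer: (1,2)=7

Derivation:
Step 1: ant0:(2,2)->N->(1,2) | ant1:(0,3)->S->(1,3)
  grid max=3 at (1,2)
Step 2: ant0:(1,2)->E->(1,3) | ant1:(1,3)->W->(1,2)
  grid max=4 at (1,2)
Step 3: ant0:(1,3)->W->(1,2) | ant1:(1,2)->E->(1,3)
  grid max=5 at (1,2)
Step 4: ant0:(1,2)->E->(1,3) | ant1:(1,3)->W->(1,2)
  grid max=6 at (1,2)
Step 5: ant0:(1,3)->W->(1,2) | ant1:(1,2)->E->(1,3)
  grid max=7 at (1,2)
Final grid:
  0 0 0 0
  0 0 7 5
  0 0 0 0
  0 0 0 0
Max pheromone 7 at (1,2)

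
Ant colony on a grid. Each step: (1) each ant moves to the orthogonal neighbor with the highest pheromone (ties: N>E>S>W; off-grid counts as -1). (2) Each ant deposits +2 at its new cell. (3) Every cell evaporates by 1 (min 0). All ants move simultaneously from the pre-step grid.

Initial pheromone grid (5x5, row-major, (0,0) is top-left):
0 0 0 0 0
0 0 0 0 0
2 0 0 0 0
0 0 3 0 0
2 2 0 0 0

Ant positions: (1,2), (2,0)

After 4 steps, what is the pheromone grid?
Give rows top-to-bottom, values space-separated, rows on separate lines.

After step 1: ants at (0,2),(1,0)
  0 0 1 0 0
  1 0 0 0 0
  1 0 0 0 0
  0 0 2 0 0
  1 1 0 0 0
After step 2: ants at (0,3),(2,0)
  0 0 0 1 0
  0 0 0 0 0
  2 0 0 0 0
  0 0 1 0 0
  0 0 0 0 0
After step 3: ants at (0,4),(1,0)
  0 0 0 0 1
  1 0 0 0 0
  1 0 0 0 0
  0 0 0 0 0
  0 0 0 0 0
After step 4: ants at (1,4),(2,0)
  0 0 0 0 0
  0 0 0 0 1
  2 0 0 0 0
  0 0 0 0 0
  0 0 0 0 0

0 0 0 0 0
0 0 0 0 1
2 0 0 0 0
0 0 0 0 0
0 0 0 0 0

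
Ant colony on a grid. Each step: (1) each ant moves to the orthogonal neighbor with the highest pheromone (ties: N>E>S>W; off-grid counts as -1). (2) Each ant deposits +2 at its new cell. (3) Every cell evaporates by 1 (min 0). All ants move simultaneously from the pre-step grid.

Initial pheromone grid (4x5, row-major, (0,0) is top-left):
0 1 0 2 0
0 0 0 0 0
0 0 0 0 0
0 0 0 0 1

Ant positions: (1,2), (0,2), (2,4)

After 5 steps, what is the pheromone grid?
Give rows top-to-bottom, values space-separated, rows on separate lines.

After step 1: ants at (0,2),(0,3),(3,4)
  0 0 1 3 0
  0 0 0 0 0
  0 0 0 0 0
  0 0 0 0 2
After step 2: ants at (0,3),(0,2),(2,4)
  0 0 2 4 0
  0 0 0 0 0
  0 0 0 0 1
  0 0 0 0 1
After step 3: ants at (0,2),(0,3),(3,4)
  0 0 3 5 0
  0 0 0 0 0
  0 0 0 0 0
  0 0 0 0 2
After step 4: ants at (0,3),(0,2),(2,4)
  0 0 4 6 0
  0 0 0 0 0
  0 0 0 0 1
  0 0 0 0 1
After step 5: ants at (0,2),(0,3),(3,4)
  0 0 5 7 0
  0 0 0 0 0
  0 0 0 0 0
  0 0 0 0 2

0 0 5 7 0
0 0 0 0 0
0 0 0 0 0
0 0 0 0 2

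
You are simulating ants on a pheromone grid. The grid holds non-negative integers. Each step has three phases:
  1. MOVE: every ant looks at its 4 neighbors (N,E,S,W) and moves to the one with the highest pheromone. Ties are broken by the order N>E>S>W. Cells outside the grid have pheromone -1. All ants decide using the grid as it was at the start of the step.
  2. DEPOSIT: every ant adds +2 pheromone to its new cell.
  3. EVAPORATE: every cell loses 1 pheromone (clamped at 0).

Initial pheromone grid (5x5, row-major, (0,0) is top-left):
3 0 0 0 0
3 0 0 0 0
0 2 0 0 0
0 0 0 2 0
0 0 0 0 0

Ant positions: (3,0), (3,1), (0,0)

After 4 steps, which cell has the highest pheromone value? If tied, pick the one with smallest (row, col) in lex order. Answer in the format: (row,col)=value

Answer: (1,0)=9

Derivation:
Step 1: ant0:(3,0)->N->(2,0) | ant1:(3,1)->N->(2,1) | ant2:(0,0)->S->(1,0)
  grid max=4 at (1,0)
Step 2: ant0:(2,0)->N->(1,0) | ant1:(2,1)->W->(2,0) | ant2:(1,0)->N->(0,0)
  grid max=5 at (1,0)
Step 3: ant0:(1,0)->N->(0,0) | ant1:(2,0)->N->(1,0) | ant2:(0,0)->S->(1,0)
  grid max=8 at (1,0)
Step 4: ant0:(0,0)->S->(1,0) | ant1:(1,0)->N->(0,0) | ant2:(1,0)->N->(0,0)
  grid max=9 at (1,0)
Final grid:
  7 0 0 0 0
  9 0 0 0 0
  0 0 0 0 0
  0 0 0 0 0
  0 0 0 0 0
Max pheromone 9 at (1,0)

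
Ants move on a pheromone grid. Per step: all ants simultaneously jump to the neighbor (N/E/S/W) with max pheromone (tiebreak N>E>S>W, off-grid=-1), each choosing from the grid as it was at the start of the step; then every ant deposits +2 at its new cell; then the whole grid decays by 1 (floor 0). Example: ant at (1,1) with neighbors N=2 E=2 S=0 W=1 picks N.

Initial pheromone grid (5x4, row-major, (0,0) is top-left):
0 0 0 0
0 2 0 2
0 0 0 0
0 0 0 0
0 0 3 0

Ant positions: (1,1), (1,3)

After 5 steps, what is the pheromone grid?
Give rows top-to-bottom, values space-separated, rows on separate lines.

After step 1: ants at (0,1),(0,3)
  0 1 0 1
  0 1 0 1
  0 0 0 0
  0 0 0 0
  0 0 2 0
After step 2: ants at (1,1),(1,3)
  0 0 0 0
  0 2 0 2
  0 0 0 0
  0 0 0 0
  0 0 1 0
After step 3: ants at (0,1),(0,3)
  0 1 0 1
  0 1 0 1
  0 0 0 0
  0 0 0 0
  0 0 0 0
After step 4: ants at (1,1),(1,3)
  0 0 0 0
  0 2 0 2
  0 0 0 0
  0 0 0 0
  0 0 0 0
After step 5: ants at (0,1),(0,3)
  0 1 0 1
  0 1 0 1
  0 0 0 0
  0 0 0 0
  0 0 0 0

0 1 0 1
0 1 0 1
0 0 0 0
0 0 0 0
0 0 0 0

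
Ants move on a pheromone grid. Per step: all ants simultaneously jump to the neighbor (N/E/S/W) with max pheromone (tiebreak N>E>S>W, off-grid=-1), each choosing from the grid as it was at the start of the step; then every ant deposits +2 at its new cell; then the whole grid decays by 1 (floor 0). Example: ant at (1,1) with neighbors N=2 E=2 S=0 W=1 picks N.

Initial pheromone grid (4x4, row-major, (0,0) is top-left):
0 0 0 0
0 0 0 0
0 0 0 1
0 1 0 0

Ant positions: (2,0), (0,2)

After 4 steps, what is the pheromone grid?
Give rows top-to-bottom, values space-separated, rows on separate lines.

After step 1: ants at (1,0),(0,3)
  0 0 0 1
  1 0 0 0
  0 0 0 0
  0 0 0 0
After step 2: ants at (0,0),(1,3)
  1 0 0 0
  0 0 0 1
  0 0 0 0
  0 0 0 0
After step 3: ants at (0,1),(0,3)
  0 1 0 1
  0 0 0 0
  0 0 0 0
  0 0 0 0
After step 4: ants at (0,2),(1,3)
  0 0 1 0
  0 0 0 1
  0 0 0 0
  0 0 0 0

0 0 1 0
0 0 0 1
0 0 0 0
0 0 0 0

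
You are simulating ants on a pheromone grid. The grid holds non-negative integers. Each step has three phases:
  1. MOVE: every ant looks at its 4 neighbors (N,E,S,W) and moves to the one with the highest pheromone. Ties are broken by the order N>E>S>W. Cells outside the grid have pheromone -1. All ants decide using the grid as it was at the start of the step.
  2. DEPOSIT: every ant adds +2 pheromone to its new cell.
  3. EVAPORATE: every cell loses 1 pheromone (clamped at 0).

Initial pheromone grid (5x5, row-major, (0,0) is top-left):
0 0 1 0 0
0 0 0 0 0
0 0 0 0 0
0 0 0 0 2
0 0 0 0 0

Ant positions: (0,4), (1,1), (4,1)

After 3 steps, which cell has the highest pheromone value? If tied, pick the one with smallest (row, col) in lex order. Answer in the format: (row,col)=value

Step 1: ant0:(0,4)->S->(1,4) | ant1:(1,1)->N->(0,1) | ant2:(4,1)->N->(3,1)
  grid max=1 at (0,1)
Step 2: ant0:(1,4)->N->(0,4) | ant1:(0,1)->E->(0,2) | ant2:(3,1)->N->(2,1)
  grid max=1 at (0,2)
Step 3: ant0:(0,4)->S->(1,4) | ant1:(0,2)->E->(0,3) | ant2:(2,1)->N->(1,1)
  grid max=1 at (0,3)
Final grid:
  0 0 0 1 0
  0 1 0 0 1
  0 0 0 0 0
  0 0 0 0 0
  0 0 0 0 0
Max pheromone 1 at (0,3)

Answer: (0,3)=1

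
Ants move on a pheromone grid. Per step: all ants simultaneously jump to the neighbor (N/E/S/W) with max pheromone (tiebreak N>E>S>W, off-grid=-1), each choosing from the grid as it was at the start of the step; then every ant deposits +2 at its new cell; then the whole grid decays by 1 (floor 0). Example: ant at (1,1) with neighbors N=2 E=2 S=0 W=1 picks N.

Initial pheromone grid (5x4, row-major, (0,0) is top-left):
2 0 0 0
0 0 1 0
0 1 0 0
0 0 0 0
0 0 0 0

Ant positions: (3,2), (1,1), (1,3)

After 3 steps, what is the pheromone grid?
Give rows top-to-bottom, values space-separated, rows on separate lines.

After step 1: ants at (2,2),(1,2),(1,2)
  1 0 0 0
  0 0 4 0
  0 0 1 0
  0 0 0 0
  0 0 0 0
After step 2: ants at (1,2),(2,2),(2,2)
  0 0 0 0
  0 0 5 0
  0 0 4 0
  0 0 0 0
  0 0 0 0
After step 3: ants at (2,2),(1,2),(1,2)
  0 0 0 0
  0 0 8 0
  0 0 5 0
  0 0 0 0
  0 0 0 0

0 0 0 0
0 0 8 0
0 0 5 0
0 0 0 0
0 0 0 0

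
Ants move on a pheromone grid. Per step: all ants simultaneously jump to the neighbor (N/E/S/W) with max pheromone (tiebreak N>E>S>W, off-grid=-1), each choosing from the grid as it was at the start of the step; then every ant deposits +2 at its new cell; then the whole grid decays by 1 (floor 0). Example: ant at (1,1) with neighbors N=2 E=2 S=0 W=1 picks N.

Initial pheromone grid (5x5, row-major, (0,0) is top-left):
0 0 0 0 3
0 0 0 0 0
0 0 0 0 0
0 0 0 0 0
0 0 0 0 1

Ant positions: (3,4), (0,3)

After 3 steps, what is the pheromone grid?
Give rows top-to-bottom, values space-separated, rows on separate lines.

After step 1: ants at (4,4),(0,4)
  0 0 0 0 4
  0 0 0 0 0
  0 0 0 0 0
  0 0 0 0 0
  0 0 0 0 2
After step 2: ants at (3,4),(1,4)
  0 0 0 0 3
  0 0 0 0 1
  0 0 0 0 0
  0 0 0 0 1
  0 0 0 0 1
After step 3: ants at (4,4),(0,4)
  0 0 0 0 4
  0 0 0 0 0
  0 0 0 0 0
  0 0 0 0 0
  0 0 0 0 2

0 0 0 0 4
0 0 0 0 0
0 0 0 0 0
0 0 0 0 0
0 0 0 0 2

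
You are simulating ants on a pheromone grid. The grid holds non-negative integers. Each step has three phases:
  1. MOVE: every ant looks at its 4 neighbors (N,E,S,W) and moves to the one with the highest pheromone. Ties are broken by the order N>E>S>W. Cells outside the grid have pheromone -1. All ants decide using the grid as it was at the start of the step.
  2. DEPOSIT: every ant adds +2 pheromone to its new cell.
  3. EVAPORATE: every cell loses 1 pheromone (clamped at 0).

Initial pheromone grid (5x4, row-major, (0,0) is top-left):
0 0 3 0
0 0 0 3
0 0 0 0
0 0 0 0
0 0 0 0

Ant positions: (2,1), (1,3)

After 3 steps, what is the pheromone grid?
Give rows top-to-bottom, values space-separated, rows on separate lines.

After step 1: ants at (1,1),(0,3)
  0 0 2 1
  0 1 0 2
  0 0 0 0
  0 0 0 0
  0 0 0 0
After step 2: ants at (0,1),(1,3)
  0 1 1 0
  0 0 0 3
  0 0 0 0
  0 0 0 0
  0 0 0 0
After step 3: ants at (0,2),(0,3)
  0 0 2 1
  0 0 0 2
  0 0 0 0
  0 0 0 0
  0 0 0 0

0 0 2 1
0 0 0 2
0 0 0 0
0 0 0 0
0 0 0 0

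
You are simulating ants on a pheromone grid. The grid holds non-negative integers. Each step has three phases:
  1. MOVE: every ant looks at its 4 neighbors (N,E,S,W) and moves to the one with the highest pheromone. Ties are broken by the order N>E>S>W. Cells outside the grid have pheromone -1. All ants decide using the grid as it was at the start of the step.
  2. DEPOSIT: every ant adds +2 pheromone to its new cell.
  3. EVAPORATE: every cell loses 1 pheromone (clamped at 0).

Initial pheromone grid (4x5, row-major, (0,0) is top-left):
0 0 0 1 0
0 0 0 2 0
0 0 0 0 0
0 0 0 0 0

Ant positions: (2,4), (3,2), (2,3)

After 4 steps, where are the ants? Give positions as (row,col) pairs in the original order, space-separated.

Step 1: ant0:(2,4)->N->(1,4) | ant1:(3,2)->N->(2,2) | ant2:(2,3)->N->(1,3)
  grid max=3 at (1,3)
Step 2: ant0:(1,4)->W->(1,3) | ant1:(2,2)->N->(1,2) | ant2:(1,3)->E->(1,4)
  grid max=4 at (1,3)
Step 3: ant0:(1,3)->E->(1,4) | ant1:(1,2)->E->(1,3) | ant2:(1,4)->W->(1,3)
  grid max=7 at (1,3)
Step 4: ant0:(1,4)->W->(1,3) | ant1:(1,3)->E->(1,4) | ant2:(1,3)->E->(1,4)
  grid max=8 at (1,3)

(1,3) (1,4) (1,4)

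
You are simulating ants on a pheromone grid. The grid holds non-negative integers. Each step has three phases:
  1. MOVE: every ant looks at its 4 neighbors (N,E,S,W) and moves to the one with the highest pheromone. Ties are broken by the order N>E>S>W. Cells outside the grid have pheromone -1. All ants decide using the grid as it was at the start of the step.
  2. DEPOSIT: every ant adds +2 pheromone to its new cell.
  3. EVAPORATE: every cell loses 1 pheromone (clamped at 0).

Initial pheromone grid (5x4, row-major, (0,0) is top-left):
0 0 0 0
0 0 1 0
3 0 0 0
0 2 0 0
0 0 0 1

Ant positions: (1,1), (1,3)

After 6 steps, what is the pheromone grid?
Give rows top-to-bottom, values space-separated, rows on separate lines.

After step 1: ants at (1,2),(1,2)
  0 0 0 0
  0 0 4 0
  2 0 0 0
  0 1 0 0
  0 0 0 0
After step 2: ants at (0,2),(0,2)
  0 0 3 0
  0 0 3 0
  1 0 0 0
  0 0 0 0
  0 0 0 0
After step 3: ants at (1,2),(1,2)
  0 0 2 0
  0 0 6 0
  0 0 0 0
  0 0 0 0
  0 0 0 0
After step 4: ants at (0,2),(0,2)
  0 0 5 0
  0 0 5 0
  0 0 0 0
  0 0 0 0
  0 0 0 0
After step 5: ants at (1,2),(1,2)
  0 0 4 0
  0 0 8 0
  0 0 0 0
  0 0 0 0
  0 0 0 0
After step 6: ants at (0,2),(0,2)
  0 0 7 0
  0 0 7 0
  0 0 0 0
  0 0 0 0
  0 0 0 0

0 0 7 0
0 0 7 0
0 0 0 0
0 0 0 0
0 0 0 0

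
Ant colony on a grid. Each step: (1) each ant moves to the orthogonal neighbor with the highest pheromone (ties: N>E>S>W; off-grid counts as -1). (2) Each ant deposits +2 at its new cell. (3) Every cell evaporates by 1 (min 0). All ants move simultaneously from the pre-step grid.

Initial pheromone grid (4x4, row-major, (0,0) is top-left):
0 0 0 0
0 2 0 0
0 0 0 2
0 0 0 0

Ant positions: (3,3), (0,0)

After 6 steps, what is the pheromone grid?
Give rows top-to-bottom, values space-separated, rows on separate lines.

After step 1: ants at (2,3),(0,1)
  0 1 0 0
  0 1 0 0
  0 0 0 3
  0 0 0 0
After step 2: ants at (1,3),(1,1)
  0 0 0 0
  0 2 0 1
  0 0 0 2
  0 0 0 0
After step 3: ants at (2,3),(0,1)
  0 1 0 0
  0 1 0 0
  0 0 0 3
  0 0 0 0
After step 4: ants at (1,3),(1,1)
  0 0 0 0
  0 2 0 1
  0 0 0 2
  0 0 0 0
After step 5: ants at (2,3),(0,1)
  0 1 0 0
  0 1 0 0
  0 0 0 3
  0 0 0 0
After step 6: ants at (1,3),(1,1)
  0 0 0 0
  0 2 0 1
  0 0 0 2
  0 0 0 0

0 0 0 0
0 2 0 1
0 0 0 2
0 0 0 0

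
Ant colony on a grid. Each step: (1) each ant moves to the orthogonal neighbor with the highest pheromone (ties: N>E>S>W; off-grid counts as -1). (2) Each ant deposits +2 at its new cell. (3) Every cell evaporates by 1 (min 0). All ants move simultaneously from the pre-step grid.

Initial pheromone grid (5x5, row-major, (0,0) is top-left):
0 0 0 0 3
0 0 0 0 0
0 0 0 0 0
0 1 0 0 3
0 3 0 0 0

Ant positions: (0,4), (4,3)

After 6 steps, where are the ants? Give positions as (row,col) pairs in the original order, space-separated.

Step 1: ant0:(0,4)->S->(1,4) | ant1:(4,3)->N->(3,3)
  grid max=2 at (0,4)
Step 2: ant0:(1,4)->N->(0,4) | ant1:(3,3)->E->(3,4)
  grid max=3 at (0,4)
Step 3: ant0:(0,4)->S->(1,4) | ant1:(3,4)->N->(2,4)
  grid max=2 at (0,4)
Step 4: ant0:(1,4)->N->(0,4) | ant1:(2,4)->S->(3,4)
  grid max=3 at (0,4)
Step 5: ant0:(0,4)->S->(1,4) | ant1:(3,4)->N->(2,4)
  grid max=2 at (0,4)
Step 6: ant0:(1,4)->N->(0,4) | ant1:(2,4)->S->(3,4)
  grid max=3 at (0,4)

(0,4) (3,4)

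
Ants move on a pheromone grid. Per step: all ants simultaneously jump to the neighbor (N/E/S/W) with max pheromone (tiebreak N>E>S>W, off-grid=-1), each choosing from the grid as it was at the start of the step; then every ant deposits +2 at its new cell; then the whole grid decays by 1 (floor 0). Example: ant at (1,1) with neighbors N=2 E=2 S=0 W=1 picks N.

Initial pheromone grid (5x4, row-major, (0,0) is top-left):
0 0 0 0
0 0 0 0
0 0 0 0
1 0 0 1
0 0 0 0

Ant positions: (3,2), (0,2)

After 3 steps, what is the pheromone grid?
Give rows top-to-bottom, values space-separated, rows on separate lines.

After step 1: ants at (3,3),(0,3)
  0 0 0 1
  0 0 0 0
  0 0 0 0
  0 0 0 2
  0 0 0 0
After step 2: ants at (2,3),(1,3)
  0 0 0 0
  0 0 0 1
  0 0 0 1
  0 0 0 1
  0 0 0 0
After step 3: ants at (1,3),(2,3)
  0 0 0 0
  0 0 0 2
  0 0 0 2
  0 0 0 0
  0 0 0 0

0 0 0 0
0 0 0 2
0 0 0 2
0 0 0 0
0 0 0 0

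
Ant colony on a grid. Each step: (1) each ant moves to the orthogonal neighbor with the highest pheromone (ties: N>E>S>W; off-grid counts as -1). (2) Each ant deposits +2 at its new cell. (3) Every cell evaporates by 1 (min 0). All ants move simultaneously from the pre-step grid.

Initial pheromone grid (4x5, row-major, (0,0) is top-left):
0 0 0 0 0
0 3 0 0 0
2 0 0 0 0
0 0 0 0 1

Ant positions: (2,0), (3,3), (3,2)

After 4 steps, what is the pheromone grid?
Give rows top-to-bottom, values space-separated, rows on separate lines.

After step 1: ants at (1,0),(3,4),(2,2)
  0 0 0 0 0
  1 2 0 0 0
  1 0 1 0 0
  0 0 0 0 2
After step 2: ants at (1,1),(2,4),(1,2)
  0 0 0 0 0
  0 3 1 0 0
  0 0 0 0 1
  0 0 0 0 1
After step 3: ants at (1,2),(3,4),(1,1)
  0 0 0 0 0
  0 4 2 0 0
  0 0 0 0 0
  0 0 0 0 2
After step 4: ants at (1,1),(2,4),(1,2)
  0 0 0 0 0
  0 5 3 0 0
  0 0 0 0 1
  0 0 0 0 1

0 0 0 0 0
0 5 3 0 0
0 0 0 0 1
0 0 0 0 1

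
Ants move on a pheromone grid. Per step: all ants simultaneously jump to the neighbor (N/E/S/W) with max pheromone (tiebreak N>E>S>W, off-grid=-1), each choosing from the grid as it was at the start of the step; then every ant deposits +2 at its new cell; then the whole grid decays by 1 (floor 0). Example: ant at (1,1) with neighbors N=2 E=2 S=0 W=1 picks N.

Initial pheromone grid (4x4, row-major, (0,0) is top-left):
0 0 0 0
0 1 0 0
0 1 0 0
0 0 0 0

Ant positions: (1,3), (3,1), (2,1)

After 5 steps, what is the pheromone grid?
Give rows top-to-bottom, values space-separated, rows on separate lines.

After step 1: ants at (0,3),(2,1),(1,1)
  0 0 0 1
  0 2 0 0
  0 2 0 0
  0 0 0 0
After step 2: ants at (1,3),(1,1),(2,1)
  0 0 0 0
  0 3 0 1
  0 3 0 0
  0 0 0 0
After step 3: ants at (0,3),(2,1),(1,1)
  0 0 0 1
  0 4 0 0
  0 4 0 0
  0 0 0 0
After step 4: ants at (1,3),(1,1),(2,1)
  0 0 0 0
  0 5 0 1
  0 5 0 0
  0 0 0 0
After step 5: ants at (0,3),(2,1),(1,1)
  0 0 0 1
  0 6 0 0
  0 6 0 0
  0 0 0 0

0 0 0 1
0 6 0 0
0 6 0 0
0 0 0 0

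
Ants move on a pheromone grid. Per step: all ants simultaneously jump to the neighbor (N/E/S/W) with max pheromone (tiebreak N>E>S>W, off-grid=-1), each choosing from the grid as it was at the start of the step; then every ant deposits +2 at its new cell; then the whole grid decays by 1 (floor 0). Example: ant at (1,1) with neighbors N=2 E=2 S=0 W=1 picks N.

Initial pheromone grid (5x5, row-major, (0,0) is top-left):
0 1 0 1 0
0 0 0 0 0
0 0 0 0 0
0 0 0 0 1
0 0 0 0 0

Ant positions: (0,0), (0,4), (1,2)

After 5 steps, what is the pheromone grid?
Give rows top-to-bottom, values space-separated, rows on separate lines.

After step 1: ants at (0,1),(0,3),(0,2)
  0 2 1 2 0
  0 0 0 0 0
  0 0 0 0 0
  0 0 0 0 0
  0 0 0 0 0
After step 2: ants at (0,2),(0,2),(0,3)
  0 1 4 3 0
  0 0 0 0 0
  0 0 0 0 0
  0 0 0 0 0
  0 0 0 0 0
After step 3: ants at (0,3),(0,3),(0,2)
  0 0 5 6 0
  0 0 0 0 0
  0 0 0 0 0
  0 0 0 0 0
  0 0 0 0 0
After step 4: ants at (0,2),(0,2),(0,3)
  0 0 8 7 0
  0 0 0 0 0
  0 0 0 0 0
  0 0 0 0 0
  0 0 0 0 0
After step 5: ants at (0,3),(0,3),(0,2)
  0 0 9 10 0
  0 0 0 0 0
  0 0 0 0 0
  0 0 0 0 0
  0 0 0 0 0

0 0 9 10 0
0 0 0 0 0
0 0 0 0 0
0 0 0 0 0
0 0 0 0 0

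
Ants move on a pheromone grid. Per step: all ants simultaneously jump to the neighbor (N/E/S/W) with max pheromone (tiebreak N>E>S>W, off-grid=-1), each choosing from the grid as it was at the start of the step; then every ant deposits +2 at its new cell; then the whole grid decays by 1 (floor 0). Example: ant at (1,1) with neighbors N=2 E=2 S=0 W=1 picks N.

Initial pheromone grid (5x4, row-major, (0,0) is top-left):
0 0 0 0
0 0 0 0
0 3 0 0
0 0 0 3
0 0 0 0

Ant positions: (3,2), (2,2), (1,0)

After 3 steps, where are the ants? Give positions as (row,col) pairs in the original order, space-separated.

Step 1: ant0:(3,2)->E->(3,3) | ant1:(2,2)->W->(2,1) | ant2:(1,0)->N->(0,0)
  grid max=4 at (2,1)
Step 2: ant0:(3,3)->N->(2,3) | ant1:(2,1)->N->(1,1) | ant2:(0,0)->E->(0,1)
  grid max=3 at (2,1)
Step 3: ant0:(2,3)->S->(3,3) | ant1:(1,1)->S->(2,1) | ant2:(0,1)->S->(1,1)
  grid max=4 at (2,1)

(3,3) (2,1) (1,1)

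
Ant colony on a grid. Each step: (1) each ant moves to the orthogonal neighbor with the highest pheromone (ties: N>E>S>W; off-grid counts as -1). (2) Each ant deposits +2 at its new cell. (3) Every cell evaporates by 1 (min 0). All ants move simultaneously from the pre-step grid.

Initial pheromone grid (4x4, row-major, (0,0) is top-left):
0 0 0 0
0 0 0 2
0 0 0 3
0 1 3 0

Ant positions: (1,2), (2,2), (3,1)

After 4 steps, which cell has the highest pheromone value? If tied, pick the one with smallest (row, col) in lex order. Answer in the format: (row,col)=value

Step 1: ant0:(1,2)->E->(1,3) | ant1:(2,2)->E->(2,3) | ant2:(3,1)->E->(3,2)
  grid max=4 at (2,3)
Step 2: ant0:(1,3)->S->(2,3) | ant1:(2,3)->N->(1,3) | ant2:(3,2)->N->(2,2)
  grid max=5 at (2,3)
Step 3: ant0:(2,3)->N->(1,3) | ant1:(1,3)->S->(2,3) | ant2:(2,2)->E->(2,3)
  grid max=8 at (2,3)
Step 4: ant0:(1,3)->S->(2,3) | ant1:(2,3)->N->(1,3) | ant2:(2,3)->N->(1,3)
  grid max=9 at (2,3)
Final grid:
  0 0 0 0
  0 0 0 8
  0 0 0 9
  0 0 1 0
Max pheromone 9 at (2,3)

Answer: (2,3)=9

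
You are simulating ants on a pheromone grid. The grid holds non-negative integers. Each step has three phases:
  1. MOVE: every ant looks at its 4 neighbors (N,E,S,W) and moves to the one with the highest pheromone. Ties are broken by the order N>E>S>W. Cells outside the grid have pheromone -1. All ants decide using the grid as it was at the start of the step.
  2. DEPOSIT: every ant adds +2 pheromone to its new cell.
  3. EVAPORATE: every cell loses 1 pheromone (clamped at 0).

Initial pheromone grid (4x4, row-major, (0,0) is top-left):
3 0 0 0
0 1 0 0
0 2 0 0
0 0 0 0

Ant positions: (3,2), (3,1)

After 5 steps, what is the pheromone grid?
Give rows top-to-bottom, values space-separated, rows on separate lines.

After step 1: ants at (2,2),(2,1)
  2 0 0 0
  0 0 0 0
  0 3 1 0
  0 0 0 0
After step 2: ants at (2,1),(2,2)
  1 0 0 0
  0 0 0 0
  0 4 2 0
  0 0 0 0
After step 3: ants at (2,2),(2,1)
  0 0 0 0
  0 0 0 0
  0 5 3 0
  0 0 0 0
After step 4: ants at (2,1),(2,2)
  0 0 0 0
  0 0 0 0
  0 6 4 0
  0 0 0 0
After step 5: ants at (2,2),(2,1)
  0 0 0 0
  0 0 0 0
  0 7 5 0
  0 0 0 0

0 0 0 0
0 0 0 0
0 7 5 0
0 0 0 0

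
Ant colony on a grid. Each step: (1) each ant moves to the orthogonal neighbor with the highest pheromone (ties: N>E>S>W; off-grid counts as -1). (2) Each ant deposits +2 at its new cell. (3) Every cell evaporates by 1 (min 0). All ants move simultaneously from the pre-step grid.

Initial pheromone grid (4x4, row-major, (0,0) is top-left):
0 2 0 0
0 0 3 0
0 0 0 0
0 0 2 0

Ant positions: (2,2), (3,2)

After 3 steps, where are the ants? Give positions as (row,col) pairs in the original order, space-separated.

Step 1: ant0:(2,2)->N->(1,2) | ant1:(3,2)->N->(2,2)
  grid max=4 at (1,2)
Step 2: ant0:(1,2)->S->(2,2) | ant1:(2,2)->N->(1,2)
  grid max=5 at (1,2)
Step 3: ant0:(2,2)->N->(1,2) | ant1:(1,2)->S->(2,2)
  grid max=6 at (1,2)

(1,2) (2,2)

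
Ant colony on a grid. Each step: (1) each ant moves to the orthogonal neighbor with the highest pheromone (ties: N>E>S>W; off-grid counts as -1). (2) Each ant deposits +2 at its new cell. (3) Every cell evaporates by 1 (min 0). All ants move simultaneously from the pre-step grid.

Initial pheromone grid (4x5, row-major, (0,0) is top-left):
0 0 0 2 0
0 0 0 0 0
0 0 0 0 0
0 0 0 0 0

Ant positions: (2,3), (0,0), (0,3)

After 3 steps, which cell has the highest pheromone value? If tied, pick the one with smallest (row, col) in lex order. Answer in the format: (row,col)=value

Step 1: ant0:(2,3)->N->(1,3) | ant1:(0,0)->E->(0,1) | ant2:(0,3)->E->(0,4)
  grid max=1 at (0,1)
Step 2: ant0:(1,3)->N->(0,3) | ant1:(0,1)->E->(0,2) | ant2:(0,4)->W->(0,3)
  grid max=4 at (0,3)
Step 3: ant0:(0,3)->W->(0,2) | ant1:(0,2)->E->(0,3) | ant2:(0,3)->W->(0,2)
  grid max=5 at (0,3)
Final grid:
  0 0 4 5 0
  0 0 0 0 0
  0 0 0 0 0
  0 0 0 0 0
Max pheromone 5 at (0,3)

Answer: (0,3)=5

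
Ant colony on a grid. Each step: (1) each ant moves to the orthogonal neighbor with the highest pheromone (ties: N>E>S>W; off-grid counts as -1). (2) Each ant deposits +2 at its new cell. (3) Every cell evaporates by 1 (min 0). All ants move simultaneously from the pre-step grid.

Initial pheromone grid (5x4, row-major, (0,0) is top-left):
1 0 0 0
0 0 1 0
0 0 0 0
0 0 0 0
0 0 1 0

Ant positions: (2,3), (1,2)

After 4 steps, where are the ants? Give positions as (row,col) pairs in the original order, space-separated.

Step 1: ant0:(2,3)->N->(1,3) | ant1:(1,2)->N->(0,2)
  grid max=1 at (0,2)
Step 2: ant0:(1,3)->N->(0,3) | ant1:(0,2)->E->(0,3)
  grid max=3 at (0,3)
Step 3: ant0:(0,3)->S->(1,3) | ant1:(0,3)->S->(1,3)
  grid max=3 at (1,3)
Step 4: ant0:(1,3)->N->(0,3) | ant1:(1,3)->N->(0,3)
  grid max=5 at (0,3)

(0,3) (0,3)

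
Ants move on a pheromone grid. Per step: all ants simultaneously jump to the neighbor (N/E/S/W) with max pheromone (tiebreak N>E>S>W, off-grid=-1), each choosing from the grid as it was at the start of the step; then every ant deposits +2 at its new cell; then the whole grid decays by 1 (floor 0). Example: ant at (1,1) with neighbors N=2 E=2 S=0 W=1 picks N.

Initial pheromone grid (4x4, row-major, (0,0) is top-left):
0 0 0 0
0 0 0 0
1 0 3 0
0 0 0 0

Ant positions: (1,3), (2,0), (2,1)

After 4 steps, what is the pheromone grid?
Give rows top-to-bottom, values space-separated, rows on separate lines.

After step 1: ants at (0,3),(1,0),(2,2)
  0 0 0 1
  1 0 0 0
  0 0 4 0
  0 0 0 0
After step 2: ants at (1,3),(0,0),(1,2)
  1 0 0 0
  0 0 1 1
  0 0 3 0
  0 0 0 0
After step 3: ants at (1,2),(0,1),(2,2)
  0 1 0 0
  0 0 2 0
  0 0 4 0
  0 0 0 0
After step 4: ants at (2,2),(0,2),(1,2)
  0 0 1 0
  0 0 3 0
  0 0 5 0
  0 0 0 0

0 0 1 0
0 0 3 0
0 0 5 0
0 0 0 0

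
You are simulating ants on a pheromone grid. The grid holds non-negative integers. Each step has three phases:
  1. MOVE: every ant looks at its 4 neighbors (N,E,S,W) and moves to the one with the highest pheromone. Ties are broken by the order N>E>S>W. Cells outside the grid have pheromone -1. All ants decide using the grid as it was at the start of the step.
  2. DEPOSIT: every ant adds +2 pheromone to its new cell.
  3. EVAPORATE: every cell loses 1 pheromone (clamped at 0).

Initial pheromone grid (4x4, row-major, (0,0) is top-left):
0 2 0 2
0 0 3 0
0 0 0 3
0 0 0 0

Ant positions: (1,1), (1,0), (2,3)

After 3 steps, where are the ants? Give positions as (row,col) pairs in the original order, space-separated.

Step 1: ant0:(1,1)->E->(1,2) | ant1:(1,0)->N->(0,0) | ant2:(2,3)->N->(1,3)
  grid max=4 at (1,2)
Step 2: ant0:(1,2)->E->(1,3) | ant1:(0,0)->E->(0,1) | ant2:(1,3)->W->(1,2)
  grid max=5 at (1,2)
Step 3: ant0:(1,3)->W->(1,2) | ant1:(0,1)->E->(0,2) | ant2:(1,2)->E->(1,3)
  grid max=6 at (1,2)

(1,2) (0,2) (1,3)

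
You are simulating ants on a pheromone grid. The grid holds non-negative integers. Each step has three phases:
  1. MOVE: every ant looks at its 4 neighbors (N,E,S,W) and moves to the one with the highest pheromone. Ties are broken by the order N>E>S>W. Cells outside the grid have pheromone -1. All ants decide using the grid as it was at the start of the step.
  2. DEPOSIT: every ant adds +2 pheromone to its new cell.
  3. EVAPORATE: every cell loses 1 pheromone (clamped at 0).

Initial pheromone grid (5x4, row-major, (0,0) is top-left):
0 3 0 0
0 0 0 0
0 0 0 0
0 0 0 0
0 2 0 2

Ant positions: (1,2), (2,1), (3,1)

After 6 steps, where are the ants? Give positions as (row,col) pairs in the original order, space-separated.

Step 1: ant0:(1,2)->N->(0,2) | ant1:(2,1)->N->(1,1) | ant2:(3,1)->S->(4,1)
  grid max=3 at (4,1)
Step 2: ant0:(0,2)->W->(0,1) | ant1:(1,1)->N->(0,1) | ant2:(4,1)->N->(3,1)
  grid max=5 at (0,1)
Step 3: ant0:(0,1)->E->(0,2) | ant1:(0,1)->E->(0,2) | ant2:(3,1)->S->(4,1)
  grid max=4 at (0,1)
Step 4: ant0:(0,2)->W->(0,1) | ant1:(0,2)->W->(0,1) | ant2:(4,1)->N->(3,1)
  grid max=7 at (0,1)
Step 5: ant0:(0,1)->E->(0,2) | ant1:(0,1)->E->(0,2) | ant2:(3,1)->S->(4,1)
  grid max=6 at (0,1)
Step 6: ant0:(0,2)->W->(0,1) | ant1:(0,2)->W->(0,1) | ant2:(4,1)->N->(3,1)
  grid max=9 at (0,1)

(0,1) (0,1) (3,1)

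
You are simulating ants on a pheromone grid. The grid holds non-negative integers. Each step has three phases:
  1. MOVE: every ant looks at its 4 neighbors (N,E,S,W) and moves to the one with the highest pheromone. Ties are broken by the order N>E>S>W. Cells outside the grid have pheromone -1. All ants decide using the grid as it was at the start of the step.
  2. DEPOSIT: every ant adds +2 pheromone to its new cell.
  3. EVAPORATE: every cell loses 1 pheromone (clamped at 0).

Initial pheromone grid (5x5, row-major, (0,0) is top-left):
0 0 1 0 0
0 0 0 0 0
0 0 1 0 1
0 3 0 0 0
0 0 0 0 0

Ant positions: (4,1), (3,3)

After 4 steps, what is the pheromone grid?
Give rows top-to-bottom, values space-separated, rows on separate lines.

After step 1: ants at (3,1),(2,3)
  0 0 0 0 0
  0 0 0 0 0
  0 0 0 1 0
  0 4 0 0 0
  0 0 0 0 0
After step 2: ants at (2,1),(1,3)
  0 0 0 0 0
  0 0 0 1 0
  0 1 0 0 0
  0 3 0 0 0
  0 0 0 0 0
After step 3: ants at (3,1),(0,3)
  0 0 0 1 0
  0 0 0 0 0
  0 0 0 0 0
  0 4 0 0 0
  0 0 0 0 0
After step 4: ants at (2,1),(0,4)
  0 0 0 0 1
  0 0 0 0 0
  0 1 0 0 0
  0 3 0 0 0
  0 0 0 0 0

0 0 0 0 1
0 0 0 0 0
0 1 0 0 0
0 3 0 0 0
0 0 0 0 0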